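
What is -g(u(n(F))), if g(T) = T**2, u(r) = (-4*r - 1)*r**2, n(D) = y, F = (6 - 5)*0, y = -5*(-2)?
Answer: -16810000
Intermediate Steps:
y = 10
F = 0 (F = 1*0 = 0)
n(D) = 10
u(r) = r**2*(-1 - 4*r) (u(r) = (-1 - 4*r)*r**2 = r**2*(-1 - 4*r))
-g(u(n(F))) = -(10**2*(-1 - 4*10))**2 = -(100*(-1 - 40))**2 = -(100*(-41))**2 = -1*(-4100)**2 = -1*16810000 = -16810000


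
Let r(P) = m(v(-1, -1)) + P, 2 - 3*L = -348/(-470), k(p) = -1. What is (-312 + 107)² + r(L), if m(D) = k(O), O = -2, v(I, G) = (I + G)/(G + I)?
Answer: 29627216/705 ≈ 42024.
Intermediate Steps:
v(I, G) = 1 (v(I, G) = (G + I)/(G + I) = 1)
m(D) = -1
L = 296/705 (L = ⅔ - (-116)/(-470) = ⅔ - (-116)*(-1)/470 = ⅔ - ⅓*174/235 = ⅔ - 58/235 = 296/705 ≈ 0.41986)
r(P) = -1 + P
(-312 + 107)² + r(L) = (-312 + 107)² + (-1 + 296/705) = (-205)² - 409/705 = 42025 - 409/705 = 29627216/705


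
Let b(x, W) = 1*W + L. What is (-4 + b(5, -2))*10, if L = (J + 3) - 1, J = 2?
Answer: -20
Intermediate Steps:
L = 4 (L = (2 + 3) - 1 = 5 - 1 = 4)
b(x, W) = 4 + W (b(x, W) = 1*W + 4 = W + 4 = 4 + W)
(-4 + b(5, -2))*10 = (-4 + (4 - 2))*10 = (-4 + 2)*10 = -2*10 = -20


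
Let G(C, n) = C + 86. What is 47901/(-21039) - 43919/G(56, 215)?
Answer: -310271261/995846 ≈ -311.57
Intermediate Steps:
G(C, n) = 86 + C
47901/(-21039) - 43919/G(56, 215) = 47901/(-21039) - 43919/(86 + 56) = 47901*(-1/21039) - 43919/142 = -15967/7013 - 43919*1/142 = -15967/7013 - 43919/142 = -310271261/995846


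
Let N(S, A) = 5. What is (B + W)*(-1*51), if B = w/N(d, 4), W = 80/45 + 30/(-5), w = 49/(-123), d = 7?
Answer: 134929/615 ≈ 219.40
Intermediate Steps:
w = -49/123 (w = 49*(-1/123) = -49/123 ≈ -0.39837)
W = -38/9 (W = 80*(1/45) + 30*(-⅕) = 16/9 - 6 = -38/9 ≈ -4.2222)
B = -49/615 (B = -49/123/5 = -49/123*⅕ = -49/615 ≈ -0.079675)
(B + W)*(-1*51) = (-49/615 - 38/9)*(-1*51) = -7937/1845*(-51) = 134929/615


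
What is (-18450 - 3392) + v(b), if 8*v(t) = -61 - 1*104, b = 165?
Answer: -174901/8 ≈ -21863.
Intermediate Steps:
v(t) = -165/8 (v(t) = (-61 - 1*104)/8 = (-61 - 104)/8 = (1/8)*(-165) = -165/8)
(-18450 - 3392) + v(b) = (-18450 - 3392) - 165/8 = -21842 - 165/8 = -174901/8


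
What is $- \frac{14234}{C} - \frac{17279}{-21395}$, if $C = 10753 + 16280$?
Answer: $\frac{162566777}{578371035} \approx 0.28108$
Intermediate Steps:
$C = 27033$
$- \frac{14234}{C} - \frac{17279}{-21395} = - \frac{14234}{27033} - \frac{17279}{-21395} = \left(-14234\right) \frac{1}{27033} - - \frac{17279}{21395} = - \frac{14234}{27033} + \frac{17279}{21395} = \frac{162566777}{578371035}$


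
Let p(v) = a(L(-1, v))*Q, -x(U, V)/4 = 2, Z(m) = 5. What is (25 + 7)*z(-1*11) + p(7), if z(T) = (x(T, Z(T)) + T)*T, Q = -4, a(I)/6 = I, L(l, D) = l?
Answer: 6712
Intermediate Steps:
x(U, V) = -8 (x(U, V) = -4*2 = -8)
a(I) = 6*I
z(T) = T*(-8 + T) (z(T) = (-8 + T)*T = T*(-8 + T))
p(v) = 24 (p(v) = (6*(-1))*(-4) = -6*(-4) = 24)
(25 + 7)*z(-1*11) + p(7) = (25 + 7)*((-1*11)*(-8 - 1*11)) + 24 = 32*(-11*(-8 - 11)) + 24 = 32*(-11*(-19)) + 24 = 32*209 + 24 = 6688 + 24 = 6712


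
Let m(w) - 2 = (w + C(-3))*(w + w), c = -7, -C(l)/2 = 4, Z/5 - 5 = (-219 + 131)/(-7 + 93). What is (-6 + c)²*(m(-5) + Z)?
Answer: 1103739/43 ≈ 25668.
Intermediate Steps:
Z = 855/43 (Z = 25 + 5*((-219 + 131)/(-7 + 93)) = 25 + 5*(-88/86) = 25 + 5*(-88*1/86) = 25 + 5*(-44/43) = 25 - 220/43 = 855/43 ≈ 19.884)
C(l) = -8 (C(l) = -2*4 = -8)
m(w) = 2 + 2*w*(-8 + w) (m(w) = 2 + (w - 8)*(w + w) = 2 + (-8 + w)*(2*w) = 2 + 2*w*(-8 + w))
(-6 + c)²*(m(-5) + Z) = (-6 - 7)²*((2 - 16*(-5) + 2*(-5)²) + 855/43) = (-13)²*((2 + 80 + 2*25) + 855/43) = 169*((2 + 80 + 50) + 855/43) = 169*(132 + 855/43) = 169*(6531/43) = 1103739/43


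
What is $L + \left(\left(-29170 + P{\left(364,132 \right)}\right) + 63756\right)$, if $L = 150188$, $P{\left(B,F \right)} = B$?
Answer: $185138$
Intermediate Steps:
$L + \left(\left(-29170 + P{\left(364,132 \right)}\right) + 63756\right) = 150188 + \left(\left(-29170 + 364\right) + 63756\right) = 150188 + \left(-28806 + 63756\right) = 150188 + 34950 = 185138$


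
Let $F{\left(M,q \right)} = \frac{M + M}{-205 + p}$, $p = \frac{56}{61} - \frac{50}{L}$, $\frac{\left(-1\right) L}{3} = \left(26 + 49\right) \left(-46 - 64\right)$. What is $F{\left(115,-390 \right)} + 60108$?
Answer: $\frac{185198772639}{3081158} \approx 60107.0$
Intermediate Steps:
$L = 24750$ ($L = - 3 \left(26 + 49\right) \left(-46 - 64\right) = - 3 \cdot 75 \left(-110\right) = \left(-3\right) \left(-8250\right) = 24750$)
$p = \frac{27659}{30195}$ ($p = \frac{56}{61} - \frac{50}{24750} = 56 \cdot \frac{1}{61} - \frac{1}{495} = \frac{56}{61} - \frac{1}{495} = \frac{27659}{30195} \approx 0.91601$)
$F{\left(M,q \right)} = - \frac{30195 M}{3081158}$ ($F{\left(M,q \right)} = \frac{M + M}{-205 + \frac{27659}{30195}} = \frac{2 M}{- \frac{6162316}{30195}} = 2 M \left(- \frac{30195}{6162316}\right) = - \frac{30195 M}{3081158}$)
$F{\left(115,-390 \right)} + 60108 = \left(- \frac{30195}{3081158}\right) 115 + 60108 = - \frac{3472425}{3081158} + 60108 = \frac{185198772639}{3081158}$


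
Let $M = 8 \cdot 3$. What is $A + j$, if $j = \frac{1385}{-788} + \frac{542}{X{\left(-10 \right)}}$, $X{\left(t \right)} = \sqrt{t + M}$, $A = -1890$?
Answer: $- \frac{1490705}{788} + \frac{271 \sqrt{14}}{7} \approx -1746.9$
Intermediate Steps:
$M = 24$
$X{\left(t \right)} = \sqrt{24 + t}$ ($X{\left(t \right)} = \sqrt{t + 24} = \sqrt{24 + t}$)
$j = - \frac{1385}{788} + \frac{271 \sqrt{14}}{7}$ ($j = \frac{1385}{-788} + \frac{542}{\sqrt{24 - 10}} = 1385 \left(- \frac{1}{788}\right) + \frac{542}{\sqrt{14}} = - \frac{1385}{788} + 542 \frac{\sqrt{14}}{14} = - \frac{1385}{788} + \frac{271 \sqrt{14}}{7} \approx 143.1$)
$A + j = -1890 - \left(\frac{1385}{788} - \frac{271 \sqrt{14}}{7}\right) = - \frac{1490705}{788} + \frac{271 \sqrt{14}}{7}$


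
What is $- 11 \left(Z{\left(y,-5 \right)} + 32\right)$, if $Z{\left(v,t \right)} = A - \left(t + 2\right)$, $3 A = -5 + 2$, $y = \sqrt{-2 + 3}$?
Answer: $-374$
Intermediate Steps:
$y = 1$ ($y = \sqrt{1} = 1$)
$A = -1$ ($A = \frac{-5 + 2}{3} = \frac{1}{3} \left(-3\right) = -1$)
$Z{\left(v,t \right)} = -3 - t$ ($Z{\left(v,t \right)} = -1 - \left(t + 2\right) = -1 - \left(2 + t\right) = -3 - t$)
$- 11 \left(Z{\left(y,-5 \right)} + 32\right) = - 11 \left(\left(-3 - -5\right) + 32\right) = - 11 \left(\left(-3 + 5\right) + 32\right) = - 11 \left(2 + 32\right) = \left(-11\right) 34 = -374$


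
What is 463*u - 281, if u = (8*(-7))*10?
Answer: -259561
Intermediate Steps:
u = -560 (u = -56*10 = -560)
463*u - 281 = 463*(-560) - 281 = -259280 - 281 = -259561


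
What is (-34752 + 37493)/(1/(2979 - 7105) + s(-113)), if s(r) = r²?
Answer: 11309366/52684893 ≈ 0.21466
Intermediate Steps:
(-34752 + 37493)/(1/(2979 - 7105) + s(-113)) = (-34752 + 37493)/(1/(2979 - 7105) + (-113)²) = 2741/(1/(-4126) + 12769) = 2741/(-1/4126 + 12769) = 2741/(52684893/4126) = 2741*(4126/52684893) = 11309366/52684893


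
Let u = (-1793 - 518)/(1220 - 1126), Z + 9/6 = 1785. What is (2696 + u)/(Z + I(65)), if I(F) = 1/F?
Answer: 16322345/10897279 ≈ 1.4978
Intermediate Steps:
I(F) = 1/F
Z = 3567/2 (Z = -3/2 + 1785 = 3567/2 ≈ 1783.5)
u = -2311/94 ≈ -24.585
(2696 + u)/(Z + I(65)) = (2696 - 2311/94)/(3567/2 + 1/65) = 251113/(94*(3567/2 + 1/65)) = 251113/(94*(231857/130)) = (251113/94)*(130/231857) = 16322345/10897279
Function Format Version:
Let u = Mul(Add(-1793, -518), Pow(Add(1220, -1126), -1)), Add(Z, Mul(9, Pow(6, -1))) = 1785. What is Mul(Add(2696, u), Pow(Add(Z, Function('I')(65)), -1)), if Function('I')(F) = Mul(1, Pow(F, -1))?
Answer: Rational(16322345, 10897279) ≈ 1.4978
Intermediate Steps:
Function('I')(F) = Pow(F, -1)
Z = Rational(3567, 2) (Z = Add(Rational(-3, 2), 1785) = Rational(3567, 2) ≈ 1783.5)
u = Rational(-2311, 94) (u = Mul(-2311, Pow(94, -1)) = Mul(-2311, Rational(1, 94)) = Rational(-2311, 94) ≈ -24.585)
Mul(Add(2696, u), Pow(Add(Z, Function('I')(65)), -1)) = Mul(Add(2696, Rational(-2311, 94)), Pow(Add(Rational(3567, 2), Pow(65, -1)), -1)) = Mul(Rational(251113, 94), Pow(Add(Rational(3567, 2), Rational(1, 65)), -1)) = Mul(Rational(251113, 94), Pow(Rational(231857, 130), -1)) = Mul(Rational(251113, 94), Rational(130, 231857)) = Rational(16322345, 10897279)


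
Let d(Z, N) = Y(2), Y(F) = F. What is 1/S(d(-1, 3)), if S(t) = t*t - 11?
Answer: -⅐ ≈ -0.14286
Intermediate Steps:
d(Z, N) = 2
S(t) = -11 + t² (S(t) = t² - 11 = -11 + t²)
1/S(d(-1, 3)) = 1/(-11 + 2²) = 1/(-11 + 4) = 1/(-7) = -⅐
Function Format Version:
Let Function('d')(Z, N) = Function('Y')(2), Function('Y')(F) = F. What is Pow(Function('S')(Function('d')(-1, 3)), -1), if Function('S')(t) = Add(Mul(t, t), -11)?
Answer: Rational(-1, 7) ≈ -0.14286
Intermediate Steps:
Function('d')(Z, N) = 2
Function('S')(t) = Add(-11, Pow(t, 2)) (Function('S')(t) = Add(Pow(t, 2), -11) = Add(-11, Pow(t, 2)))
Pow(Function('S')(Function('d')(-1, 3)), -1) = Pow(Add(-11, Pow(2, 2)), -1) = Pow(Add(-11, 4), -1) = Pow(-7, -1) = Rational(-1, 7)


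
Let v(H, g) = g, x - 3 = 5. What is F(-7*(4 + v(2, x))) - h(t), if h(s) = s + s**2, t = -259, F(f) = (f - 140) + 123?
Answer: -66923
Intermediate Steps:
x = 8 (x = 3 + 5 = 8)
F(f) = -17 + f (F(f) = (-140 + f) + 123 = -17 + f)
F(-7*(4 + v(2, x))) - h(t) = (-17 - 7*(4 + 8)) - (-259)*(1 - 259) = (-17 - 7*12) - (-259)*(-258) = (-17 - 84) - 1*66822 = -101 - 66822 = -66923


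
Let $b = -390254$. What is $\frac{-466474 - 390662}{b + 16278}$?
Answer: $\frac{107142}{46747} \approx 2.292$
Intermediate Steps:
$\frac{-466474 - 390662}{b + 16278} = \frac{-466474 - 390662}{-390254 + 16278} = - \frac{857136}{-373976} = \left(-857136\right) \left(- \frac{1}{373976}\right) = \frac{107142}{46747}$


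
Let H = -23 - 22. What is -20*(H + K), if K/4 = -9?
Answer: 1620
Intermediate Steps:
K = -36 (K = 4*(-9) = -36)
H = -45
-20*(H + K) = -20*(-45 - 36) = -20*(-81) = 1620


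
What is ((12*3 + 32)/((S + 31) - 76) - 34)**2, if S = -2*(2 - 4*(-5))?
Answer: 9572836/7921 ≈ 1208.5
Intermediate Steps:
S = -44 (S = -2*(2 + 20) = -2*22 = -44)
((12*3 + 32)/((S + 31) - 76) - 34)**2 = ((12*3 + 32)/((-44 + 31) - 76) - 34)**2 = ((36 + 32)/(-13 - 76) - 34)**2 = (68/(-89) - 34)**2 = (68*(-1/89) - 34)**2 = (-68/89 - 34)**2 = (-3094/89)**2 = 9572836/7921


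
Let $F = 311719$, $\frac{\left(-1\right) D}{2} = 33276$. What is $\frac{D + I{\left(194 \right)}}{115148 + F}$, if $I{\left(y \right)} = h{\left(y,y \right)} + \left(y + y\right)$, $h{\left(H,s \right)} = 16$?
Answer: $- \frac{66148}{426867} \approx -0.15496$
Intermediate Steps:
$D = -66552$ ($D = \left(-2\right) 33276 = -66552$)
$I{\left(y \right)} = 16 + 2 y$ ($I{\left(y \right)} = 16 + \left(y + y\right) = 16 + 2 y$)
$\frac{D + I{\left(194 \right)}}{115148 + F} = \frac{-66552 + \left(16 + 2 \cdot 194\right)}{115148 + 311719} = \frac{-66552 + \left(16 + 388\right)}{426867} = \left(-66552 + 404\right) \frac{1}{426867} = \left(-66148\right) \frac{1}{426867} = - \frac{66148}{426867}$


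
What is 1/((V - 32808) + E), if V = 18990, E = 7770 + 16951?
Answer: 1/10903 ≈ 9.1718e-5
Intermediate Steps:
E = 24721
1/((V - 32808) + E) = 1/((18990 - 32808) + 24721) = 1/(-13818 + 24721) = 1/10903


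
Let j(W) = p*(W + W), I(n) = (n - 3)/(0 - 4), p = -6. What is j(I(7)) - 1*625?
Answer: -613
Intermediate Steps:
I(n) = ¾ - n/4 (I(n) = (-3 + n)/(-4) = (-3 + n)*(-¼) = ¾ - n/4)
j(W) = -12*W (j(W) = -6*(W + W) = -12*W)
j(I(7)) - 1*625 = -12*(¾ - ¼*7) - 1*625 = -12*(¾ - 7/4) - 625 = -12*(-1) - 625 = 12 - 625 = -613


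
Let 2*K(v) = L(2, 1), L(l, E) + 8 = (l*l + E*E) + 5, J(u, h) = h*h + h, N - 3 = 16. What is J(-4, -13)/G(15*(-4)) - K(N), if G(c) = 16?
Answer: 35/4 ≈ 8.7500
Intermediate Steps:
N = 19 (N = 3 + 16 = 19)
J(u, h) = h + h² (J(u, h) = h² + h = h + h²)
L(l, E) = -3 + E² + l² (L(l, E) = -8 + ((l*l + E*E) + 5) = -8 + ((l² + E²) + 5) = -8 + ((E² + l²) + 5) = -8 + (5 + E² + l²) = -3 + E² + l²)
K(v) = 1 (K(v) = (-3 + 1² + 2²)/2 = (-3 + 1 + 4)/2 = (½)*2 = 1)
J(-4, -13)/G(15*(-4)) - K(N) = -13*(1 - 13)/16 - 1*1 = -13*(-12)*(1/16) - 1 = 156*(1/16) - 1 = 39/4 - 1 = 35/4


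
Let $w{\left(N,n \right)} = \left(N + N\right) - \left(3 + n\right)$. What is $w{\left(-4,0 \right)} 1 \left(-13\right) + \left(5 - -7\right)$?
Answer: $155$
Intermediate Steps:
$w{\left(N,n \right)} = -3 - n + 2 N$ ($w{\left(N,n \right)} = 2 N - \left(3 + n\right) = -3 - n + 2 N$)
$w{\left(-4,0 \right)} 1 \left(-13\right) + \left(5 - -7\right) = \left(-3 - 0 + 2 \left(-4\right)\right) 1 \left(-13\right) + \left(5 - -7\right) = \left(-3 + 0 - 8\right) 1 \left(-13\right) + \left(5 + 7\right) = \left(-11\right) 1 \left(-13\right) + 12 = \left(-11\right) \left(-13\right) + 12 = 143 + 12 = 155$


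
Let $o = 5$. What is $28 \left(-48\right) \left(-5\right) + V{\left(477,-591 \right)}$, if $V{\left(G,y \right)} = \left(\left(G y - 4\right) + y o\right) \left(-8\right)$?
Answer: $2285648$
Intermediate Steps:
$V{\left(G,y \right)} = 32 - 40 y - 8 G y$ ($V{\left(G,y \right)} = \left(\left(G y - 4\right) + y 5\right) \left(-8\right) = \left(\left(-4 + G y\right) + 5 y\right) \left(-8\right) = \left(-4 + 5 y + G y\right) \left(-8\right) = 32 - 40 y - 8 G y$)
$28 \left(-48\right) \left(-5\right) + V{\left(477,-591 \right)} = 28 \left(-48\right) \left(-5\right) - \left(-23672 - 2255256\right) = \left(-1344\right) \left(-5\right) + \left(32 + 23640 + 2255256\right) = 6720 + 2278928 = 2285648$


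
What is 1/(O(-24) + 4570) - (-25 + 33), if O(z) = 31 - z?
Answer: -36999/4625 ≈ -7.9998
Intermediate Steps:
1/(O(-24) + 4570) - (-25 + 33) = 1/((31 - 1*(-24)) + 4570) - (-25 + 33) = 1/((31 + 24) + 4570) - 1*8 = 1/(55 + 4570) - 8 = 1/4625 - 8 = -36999/4625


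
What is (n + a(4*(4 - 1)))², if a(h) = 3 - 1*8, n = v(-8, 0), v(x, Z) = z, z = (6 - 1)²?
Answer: 400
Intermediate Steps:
z = 25 (z = 5² = 25)
v(x, Z) = 25
n = 25
a(h) = -5 (a(h) = 3 - 8 = -5)
(n + a(4*(4 - 1)))² = (25 - 5)² = 20² = 400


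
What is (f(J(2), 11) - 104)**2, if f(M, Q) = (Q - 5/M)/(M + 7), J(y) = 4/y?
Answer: 3441025/324 ≈ 10620.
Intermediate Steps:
f(M, Q) = (Q - 5/M)/(7 + M)
(f(J(2), 11) - 104)**2 = ((-5 + (4/2)*11)/(((4/2))*(7 + 4/2)) - 104)**2 = ((-5 + (4*(1/2))*11)/(((4*(1/2)))*(7 + 4*(1/2))) - 104)**2 = ((-5 + 2*11)/(2*(7 + 2)) - 104)**2 = ((1/2)*(-5 + 22)/9 - 104)**2 = ((1/2)*(1/9)*17 - 104)**2 = (17/18 - 104)**2 = (-1855/18)**2 = 3441025/324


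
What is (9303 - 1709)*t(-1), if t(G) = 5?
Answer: 37970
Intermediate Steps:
(9303 - 1709)*t(-1) = (9303 - 1709)*5 = 7594*5 = 37970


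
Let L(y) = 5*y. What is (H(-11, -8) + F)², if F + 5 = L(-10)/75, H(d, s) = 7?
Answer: 16/9 ≈ 1.7778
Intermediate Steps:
F = -17/3 (F = -5 + (5*(-10))/75 = -5 - 50*1/75 = -5 - ⅔ = -17/3 ≈ -5.6667)
(H(-11, -8) + F)² = (7 - 17/3)² = (4/3)² = 16/9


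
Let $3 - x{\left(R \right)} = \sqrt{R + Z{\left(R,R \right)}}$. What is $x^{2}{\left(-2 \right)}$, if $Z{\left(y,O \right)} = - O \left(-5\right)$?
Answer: $\left(3 - 2 i \sqrt{3}\right)^{2} \approx -3.0 - 20.785 i$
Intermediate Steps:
$Z{\left(y,O \right)} = 5 O$ ($Z{\left(y,O \right)} = - \left(-5\right) O = 5 O$)
$x{\left(R \right)} = 3 - \sqrt{6} \sqrt{R}$ ($x{\left(R \right)} = 3 - \sqrt{R + 5 R} = 3 - \sqrt{6 R} = 3 - \sqrt{6} \sqrt{R}$)
$x^{2}{\left(-2 \right)} = \left(3 - \sqrt{6} \sqrt{-2}\right)^{2} = \left(3 - \sqrt{6} i \sqrt{2}\right)^{2} = \left(3 - 2 i \sqrt{3}\right)^{2}$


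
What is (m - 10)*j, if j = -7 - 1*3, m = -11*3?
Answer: 430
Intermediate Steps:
m = -33
j = -10 (j = -7 - 3 = -10)
(m - 10)*j = (-33 - 10)*(-10) = -43*(-10) = 430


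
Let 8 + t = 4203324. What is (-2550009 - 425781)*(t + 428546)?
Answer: -13783448620980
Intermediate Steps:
t = 4203316 (t = -8 + 4203324 = 4203316)
(-2550009 - 425781)*(t + 428546) = (-2550009 - 425781)*(4203316 + 428546) = -2975790*4631862 = -13783448620980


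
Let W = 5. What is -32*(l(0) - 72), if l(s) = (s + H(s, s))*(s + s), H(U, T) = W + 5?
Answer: 2304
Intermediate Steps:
H(U, T) = 10 (H(U, T) = 5 + 5 = 10)
l(s) = 2*s*(10 + s) (l(s) = (s + 10)*(s + s) = (10 + s)*(2*s) = 2*s*(10 + s))
-32*(l(0) - 72) = -32*(2*0*(10 + 0) - 72) = -32*(2*0*10 - 72) = -32*(0 - 72) = -32*(-72) = 2304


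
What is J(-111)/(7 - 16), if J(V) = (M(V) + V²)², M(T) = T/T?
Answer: -151831684/9 ≈ -1.6870e+7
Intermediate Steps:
M(T) = 1
J(V) = (1 + V²)²
J(-111)/(7 - 16) = (1 + (-111)²)²/(7 - 16) = (1 + 12321)²/(-9) = 12322²*(-⅑) = 151831684*(-⅑) = -151831684/9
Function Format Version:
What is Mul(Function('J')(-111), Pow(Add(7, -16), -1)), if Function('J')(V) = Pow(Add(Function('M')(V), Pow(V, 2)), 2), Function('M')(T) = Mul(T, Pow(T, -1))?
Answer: Rational(-151831684, 9) ≈ -1.6870e+7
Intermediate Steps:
Function('M')(T) = 1
Function('J')(V) = Pow(Add(1, Pow(V, 2)), 2)
Mul(Function('J')(-111), Pow(Add(7, -16), -1)) = Mul(Pow(Add(1, Pow(-111, 2)), 2), Pow(Add(7, -16), -1)) = Mul(Pow(Add(1, 12321), 2), Pow(-9, -1)) = Mul(Pow(12322, 2), Rational(-1, 9)) = Mul(151831684, Rational(-1, 9)) = Rational(-151831684, 9)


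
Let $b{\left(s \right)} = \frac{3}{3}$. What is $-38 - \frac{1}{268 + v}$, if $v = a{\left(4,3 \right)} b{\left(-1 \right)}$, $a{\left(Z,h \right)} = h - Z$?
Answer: $- \frac{10147}{267} \approx -38.004$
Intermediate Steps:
$b{\left(s \right)} = 1$ ($b{\left(s \right)} = 3 \cdot \frac{1}{3} = 1$)
$v = -1$ ($v = \left(3 - 4\right) 1 = \left(-1\right) 1 = -1$)
$-38 - \frac{1}{268 + v} = -38 - \frac{1}{268 - 1} = -38 - \frac{1}{267} = - \frac{10147}{267}$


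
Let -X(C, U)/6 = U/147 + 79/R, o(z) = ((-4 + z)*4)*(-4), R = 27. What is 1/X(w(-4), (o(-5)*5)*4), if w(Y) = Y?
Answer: -441/59582 ≈ -0.0074016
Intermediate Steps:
o(z) = 64 - 16*z (o(z) = (-16 + 4*z)*(-4) = 64 - 16*z)
X(C, U) = -158/9 - 2*U/49 (X(C, U) = -6*(U/147 + 79/27) = -6*(79/27 + U/147) = -158/9 - 2*U/49)
1/X(w(-4), (o(-5)*5)*4) = 1/(-158/9 - 2*(64 - 16*(-5))*5*4/49) = 1/(-158/9 - 2*(64 + 80)*5*4/49) = 1/(-158/9 - 2*144*5*4/49) = 1/(-158/9 - 1440*4/49) = 1/(-158/9 - 2/49*2880) = 1/(-158/9 - 5760/49) = 1/(-59582/441) = -441/59582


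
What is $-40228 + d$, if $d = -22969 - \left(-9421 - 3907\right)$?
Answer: $-49869$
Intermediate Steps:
$d = -9641$ ($d = -22969 - -13328 = -22969 + 13328 = -9641$)
$-40228 + d = -40228 - 9641 = -49869$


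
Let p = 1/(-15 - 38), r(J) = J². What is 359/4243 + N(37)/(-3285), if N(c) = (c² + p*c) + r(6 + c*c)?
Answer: -28360470536/49248501 ≈ -575.86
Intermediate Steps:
p = -1/53 (p = 1/(-53) = -1/53 ≈ -0.018868)
N(c) = c² + (6 + c²)² - c/53 (N(c) = (c² - c/53) + (6 + c*c)² = (c² - c/53) + (6 + c²)² = c² + (6 + c²)² - c/53)
359/4243 + N(37)/(-3285) = 359/4243 + (36 + 37⁴ + 13*37² - 1/53*37)/(-3285) = 359*(1/4243) + (36 + 1874161 + 13*1369 - 37/53)*(-1/3285) = 359/4243 + (36 + 1874161 + 17797 - 37/53)*(-1/3285) = 359/4243 + (100275645/53)*(-1/3285) = 359/4243 - 6685043/11607 = -28360470536/49248501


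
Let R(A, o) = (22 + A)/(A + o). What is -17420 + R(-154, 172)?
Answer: -52282/3 ≈ -17427.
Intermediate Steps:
R(A, o) = (22 + A)/(A + o)
-17420 + R(-154, 172) = -17420 + (22 - 154)/(-154 + 172) = -17420 - 132/18 = -17420 + (1/18)*(-132) = -17420 - 22/3 = -52282/3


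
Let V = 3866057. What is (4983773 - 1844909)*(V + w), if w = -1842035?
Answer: 6353129791008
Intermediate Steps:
(4983773 - 1844909)*(V + w) = (4983773 - 1844909)*(3866057 - 1842035) = 3138864*2024022 = 6353129791008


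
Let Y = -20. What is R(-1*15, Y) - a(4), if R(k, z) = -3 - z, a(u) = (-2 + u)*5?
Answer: 7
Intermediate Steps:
a(u) = -10 + 5*u
R(-1*15, Y) - a(4) = (-3 - 1*(-20)) - (-10 + 5*4) = (-3 + 20) - (-10 + 20) = 17 - 1*10 = 17 - 10 = 7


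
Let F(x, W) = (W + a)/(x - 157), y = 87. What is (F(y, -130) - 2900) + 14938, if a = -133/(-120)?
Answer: 101134667/8400 ≈ 12040.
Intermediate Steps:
a = 133/120 (a = -133*(-1/120) = 133/120 ≈ 1.1083)
F(x, W) = (133/120 + W)/(-157 + x) (F(x, W) = (W + 133/120)/(x - 157) = (133/120 + W)/(-157 + x))
(F(y, -130) - 2900) + 14938 = ((133/120 - 130)/(-157 + 87) - 2900) + 14938 = (-15467/120/(-70) - 2900) + 14938 = (-1/70*(-15467/120) - 2900) + 14938 = (15467/8400 - 2900) + 14938 = -24344533/8400 + 14938 = 101134667/8400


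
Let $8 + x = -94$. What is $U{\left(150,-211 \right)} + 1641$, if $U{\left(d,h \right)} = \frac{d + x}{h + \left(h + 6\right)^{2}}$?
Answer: $\frac{11436137}{6969} \approx 1641.0$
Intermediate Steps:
$x = -102$ ($x = -8 - 94 = -102$)
$U{\left(d,h \right)} = \frac{-102 + d}{h + \left(6 + h\right)^{2}}$ ($U{\left(d,h \right)} = \frac{d - 102}{h + \left(h + 6\right)^{2}} = \frac{-102 + d}{h + \left(6 + h\right)^{2}}$)
$U{\left(150,-211 \right)} + 1641 = \frac{-102 + 150}{-211 + \left(6 - 211\right)^{2}} + 1641 = \frac{1}{-211 + \left(-205\right)^{2}} \cdot 48 + 1641 = \frac{1}{-211 + 42025} \cdot 48 + 1641 = \frac{1}{41814} \cdot 48 + 1641 = \frac{8}{6969} + 1641 = \frac{11436137}{6969}$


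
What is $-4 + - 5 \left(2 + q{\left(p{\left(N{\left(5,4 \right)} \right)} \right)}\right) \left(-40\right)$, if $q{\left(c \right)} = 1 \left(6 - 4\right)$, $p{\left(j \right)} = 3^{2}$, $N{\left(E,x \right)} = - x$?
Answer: $796$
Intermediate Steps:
$p{\left(j \right)} = 9$
$q{\left(c \right)} = 2$ ($q{\left(c \right)} = 1 \cdot 2 = 2$)
$-4 + - 5 \left(2 + q{\left(p{\left(N{\left(5,4 \right)} \right)} \right)}\right) \left(-40\right) = -4 + - 5 \left(2 + 2\right) \left(-40\right) = -4 + \left(-5\right) 4 \left(-40\right) = -4 - -800 = -4 + 800 = 796$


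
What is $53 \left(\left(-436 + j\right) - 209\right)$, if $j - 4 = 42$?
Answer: $-31747$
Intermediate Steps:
$j = 46$ ($j = 4 + 42 = 46$)
$53 \left(\left(-436 + j\right) - 209\right) = 53 \left(\left(-436 + 46\right) - 209\right) = 53 \left(-390 - 209\right) = 53 \left(-599\right) = -31747$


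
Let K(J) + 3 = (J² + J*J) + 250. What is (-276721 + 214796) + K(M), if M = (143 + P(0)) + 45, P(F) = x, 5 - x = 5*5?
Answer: -5230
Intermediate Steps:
x = -20 (x = 5 - 5*5 = 5 - 1*25 = 5 - 25 = -20)
P(F) = -20
M = 168 (M = (143 - 20) + 45 = 123 + 45 = 168)
K(J) = 247 + 2*J² (K(J) = -3 + ((J² + J*J) + 250) = -3 + ((J² + J²) + 250) = -3 + (2*J² + 250) = -3 + (250 + 2*J²) = 247 + 2*J²)
(-276721 + 214796) + K(M) = (-276721 + 214796) + (247 + 2*168²) = -61925 + (247 + 2*28224) = -61925 + (247 + 56448) = -61925 + 56695 = -5230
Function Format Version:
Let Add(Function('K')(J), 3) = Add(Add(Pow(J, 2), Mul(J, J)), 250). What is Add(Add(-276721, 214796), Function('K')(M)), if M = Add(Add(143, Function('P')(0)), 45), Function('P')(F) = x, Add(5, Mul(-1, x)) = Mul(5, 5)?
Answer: -5230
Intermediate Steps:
x = -20 (x = Add(5, Mul(-1, Mul(5, 5))) = Add(5, Mul(-1, 25)) = Add(5, -25) = -20)
Function('P')(F) = -20
M = 168 (M = Add(Add(143, -20), 45) = Add(123, 45) = 168)
Function('K')(J) = Add(247, Mul(2, Pow(J, 2))) (Function('K')(J) = Add(-3, Add(Add(Pow(J, 2), Mul(J, J)), 250)) = Add(-3, Add(Add(Pow(J, 2), Pow(J, 2)), 250)) = Add(-3, Add(Mul(2, Pow(J, 2)), 250)) = Add(-3, Add(250, Mul(2, Pow(J, 2)))) = Add(247, Mul(2, Pow(J, 2))))
Add(Add(-276721, 214796), Function('K')(M)) = Add(Add(-276721, 214796), Add(247, Mul(2, Pow(168, 2)))) = Add(-61925, Add(247, Mul(2, 28224))) = Add(-61925, Add(247, 56448)) = Add(-61925, 56695) = -5230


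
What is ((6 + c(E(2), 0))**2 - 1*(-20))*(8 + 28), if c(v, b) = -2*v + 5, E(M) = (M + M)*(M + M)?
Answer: 16596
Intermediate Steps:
E(M) = 4*M**2 (E(M) = (2*M)*(2*M) = 4*M**2)
c(v, b) = 5 - 2*v
((6 + c(E(2), 0))**2 - 1*(-20))*(8 + 28) = ((6 + (5 - 8*2**2))**2 - 1*(-20))*(8 + 28) = ((6 + (5 - 8*4))**2 + 20)*36 = ((6 + (5 - 2*16))**2 + 20)*36 = ((6 + (5 - 32))**2 + 20)*36 = ((6 - 27)**2 + 20)*36 = ((-21)**2 + 20)*36 = (441 + 20)*36 = 461*36 = 16596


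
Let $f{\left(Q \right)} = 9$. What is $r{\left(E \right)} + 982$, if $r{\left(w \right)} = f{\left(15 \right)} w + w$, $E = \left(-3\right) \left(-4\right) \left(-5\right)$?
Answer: $382$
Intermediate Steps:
$E = -60$ ($E = 12 \left(-5\right) = -60$)
$r{\left(w \right)} = 10 w$ ($r{\left(w \right)} = 9 w + w = 10 w$)
$r{\left(E \right)} + 982 = 10 \left(-60\right) + 982 = -600 + 982 = 382$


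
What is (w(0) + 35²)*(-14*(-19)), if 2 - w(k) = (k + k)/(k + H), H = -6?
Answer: 326382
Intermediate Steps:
w(k) = 2 - 2*k/(-6 + k) (w(k) = 2 - (k + k)/(k - 6) = 2 - 2*k/(-6 + k))
(w(0) + 35²)*(-14*(-19)) = (-12/(-6 + 0) + 35²)*(-14*(-19)) = (-12/(-6) + 1225)*266 = (-12*(-⅙) + 1225)*266 = (2 + 1225)*266 = 1227*266 = 326382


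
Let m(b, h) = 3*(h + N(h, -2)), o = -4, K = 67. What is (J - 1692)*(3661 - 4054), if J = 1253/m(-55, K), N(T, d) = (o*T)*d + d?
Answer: 399474413/601 ≈ 6.6468e+5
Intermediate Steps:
N(T, d) = d - 4*T*d (N(T, d) = (-4*T)*d + d = -4*T*d + d = d - 4*T*d)
m(b, h) = -6 + 27*h (m(b, h) = 3*(h - 2*(1 - 4*h)) = 3*(h + (-2 + 8*h)) = 3*(-2 + 9*h) = -6 + 27*h)
J = 1253/1803 (J = 1253/(-6 + 27*67) = 1253/(-6 + 1809) = 1253/1803 ≈ 0.69495)
(J - 1692)*(3661 - 4054) = (1253/1803 - 1692)*(3661 - 4054) = -3049423/1803*(-393) = 399474413/601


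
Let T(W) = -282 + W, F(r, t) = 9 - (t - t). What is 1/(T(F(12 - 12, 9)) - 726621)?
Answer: -1/726894 ≈ -1.3757e-6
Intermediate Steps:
F(r, t) = 9 (F(r, t) = 9 - 1*0 = 9 + 0 = 9)
1/(T(F(12 - 12, 9)) - 726621) = 1/((-282 + 9) - 726621) = 1/(-273 - 726621) = 1/(-726894) = -1/726894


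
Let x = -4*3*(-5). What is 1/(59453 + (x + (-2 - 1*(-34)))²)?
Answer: 1/67917 ≈ 1.4724e-5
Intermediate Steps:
x = 60 (x = -12*(-5) = 60)
1/(59453 + (x + (-2 - 1*(-34)))²) = 1/(59453 + (60 + (-2 - 1*(-34)))²) = 1/(59453 + (60 + (-2 + 34))²) = 1/(59453 + (60 + 32)²) = 1/(59453 + 92²) = 1/(59453 + 8464) = 1/67917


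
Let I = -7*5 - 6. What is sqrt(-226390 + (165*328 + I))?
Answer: I*sqrt(172311) ≈ 415.1*I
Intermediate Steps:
I = -41 (I = -35 - 6 = -41)
sqrt(-226390 + (165*328 + I)) = sqrt(-226390 + (165*328 - 41)) = sqrt(-226390 + (54120 - 41)) = sqrt(-226390 + 54079) = sqrt(-172311) = I*sqrt(172311)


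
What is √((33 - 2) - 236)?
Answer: I*√205 ≈ 14.318*I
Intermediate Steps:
√((33 - 2) - 236) = √(31 - 236) = √(-205) = I*√205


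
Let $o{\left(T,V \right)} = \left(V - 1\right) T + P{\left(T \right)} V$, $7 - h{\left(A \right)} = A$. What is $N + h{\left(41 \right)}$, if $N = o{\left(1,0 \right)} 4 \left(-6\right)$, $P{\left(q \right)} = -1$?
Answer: $-10$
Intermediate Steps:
$h{\left(A \right)} = 7 - A$
$o{\left(T,V \right)} = - V + T \left(-1 + V\right)$ ($o{\left(T,V \right)} = \left(V - 1\right) T - V = \left(-1 + V\right) T - V = T \left(-1 + V\right) - V = - V + T \left(-1 + V\right)$)
$N = 24$ ($N = \left(\left(-1\right) 1 - 0 + 1 \cdot 0\right) 4 \left(-6\right) = \left(-1 + 0 + 0\right) 4 \left(-6\right) = \left(-1\right) 4 \left(-6\right) = \left(-4\right) \left(-6\right) = 24$)
$N + h{\left(41 \right)} = 24 + \left(7 - 41\right) = 24 - 34 = -10$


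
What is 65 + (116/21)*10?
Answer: 2525/21 ≈ 120.24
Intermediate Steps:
65 + (116/21)*10 = 65 + 1160/21 = 2525/21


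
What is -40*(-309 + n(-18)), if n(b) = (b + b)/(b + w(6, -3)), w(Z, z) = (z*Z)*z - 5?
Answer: 384600/31 ≈ 12406.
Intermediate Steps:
w(Z, z) = -5 + Z*z² (w(Z, z) = (Z*z)*z - 5 = Z*z² - 5 = -5 + Z*z²)
n(b) = 2*b/(49 + b) (n(b) = (b + b)/(b + (-5 + 6*(-3)²)) = (2*b)/(b + (-5 + 6*9)) = (2*b)/(b + (-5 + 54)) = (2*b)/(b + 49) = (2*b)/(49 + b) = 2*b/(49 + b))
-40*(-309 + n(-18)) = -40*(-309 + 2*(-18)/(49 - 18)) = -40*(-309 + 2*(-18)/31) = -40*(-309 + 2*(-18)*(1/31)) = -40*(-309 - 36/31) = -40*(-9615/31) = 384600/31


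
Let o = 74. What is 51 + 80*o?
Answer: 5971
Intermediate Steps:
51 + 80*o = 51 + 80*74 = 51 + 5920 = 5971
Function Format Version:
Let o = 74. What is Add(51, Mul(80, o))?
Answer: 5971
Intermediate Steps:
Add(51, Mul(80, o)) = Add(51, Mul(80, 74)) = Add(51, 5920) = 5971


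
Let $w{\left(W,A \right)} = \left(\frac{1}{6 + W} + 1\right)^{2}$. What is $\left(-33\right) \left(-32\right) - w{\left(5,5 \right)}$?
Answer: $\frac{127632}{121} \approx 1054.8$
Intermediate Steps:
$w{\left(W,A \right)} = \left(1 + \frac{1}{6 + W}\right)^{2}$
$\left(-33\right) \left(-32\right) - w{\left(5,5 \right)} = \left(-33\right) \left(-32\right) - \frac{\left(7 + 5\right)^{2}}{\left(6 + 5\right)^{2}} = 1056 - \frac{12^{2}}{121} = 1056 - \frac{1}{121} \cdot 144 = 1056 - \frac{144}{121} = \frac{127632}{121}$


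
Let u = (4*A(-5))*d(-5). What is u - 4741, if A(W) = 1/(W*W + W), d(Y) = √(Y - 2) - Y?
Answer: -4740 + I*√7/5 ≈ -4740.0 + 0.52915*I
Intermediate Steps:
d(Y) = √(-2 + Y) - Y
A(W) = 1/(W + W²) (A(W) = 1/(W² + W) = 1/(W + W²))
u = 1 + I*√7/5 (u = (4*(1/((-5)*(1 - 5))))*(√(-2 - 5) - 1*(-5)) = (4*(-⅕/(-4)))*(√(-7) + 5) = (4*(-⅕*(-¼)))*(I*√7 + 5) = (4*(1/20))*(5 + I*√7) = (5 + I*√7)/5 = 1 + I*√7/5 ≈ 1.0 + 0.52915*I)
u - 4741 = (1 + I*√7/5) - 4741 = -4740 + I*√7/5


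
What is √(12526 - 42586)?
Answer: 6*I*√835 ≈ 173.38*I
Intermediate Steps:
√(12526 - 42586) = √(-30060) = 6*I*√835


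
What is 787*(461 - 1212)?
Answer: -591037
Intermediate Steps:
787*(461 - 1212) = 787*(-751) = -591037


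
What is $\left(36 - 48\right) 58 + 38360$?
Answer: $37664$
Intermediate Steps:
$\left(36 - 48\right) 58 + 38360 = \left(-12\right) 58 + 38360 = -696 + 38360 = 37664$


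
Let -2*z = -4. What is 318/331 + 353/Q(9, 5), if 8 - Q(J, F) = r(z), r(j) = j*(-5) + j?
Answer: 121931/5296 ≈ 23.023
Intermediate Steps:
z = 2 (z = -1/2*(-4) = 2)
r(j) = -4*j (r(j) = -5*j + j = -4*j)
Q(J, F) = 16 (Q(J, F) = 8 - (-4)*2 = 8 - 1*(-8) = 8 + 8 = 16)
318/331 + 353/Q(9, 5) = 318/331 + 353/16 = 121931/5296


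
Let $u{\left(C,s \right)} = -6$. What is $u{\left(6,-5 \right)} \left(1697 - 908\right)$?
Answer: $-4734$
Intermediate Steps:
$u{\left(6,-5 \right)} \left(1697 - 908\right) = - 6 \left(1697 - 908\right) = \left(-6\right) 789 = -4734$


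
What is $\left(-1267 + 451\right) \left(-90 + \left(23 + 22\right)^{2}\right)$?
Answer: $-1578960$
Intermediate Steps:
$\left(-1267 + 451\right) \left(-90 + \left(23 + 22\right)^{2}\right) = - 816 \left(-90 + 45^{2}\right) = - 816 \left(-90 + 2025\right) = \left(-816\right) 1935 = -1578960$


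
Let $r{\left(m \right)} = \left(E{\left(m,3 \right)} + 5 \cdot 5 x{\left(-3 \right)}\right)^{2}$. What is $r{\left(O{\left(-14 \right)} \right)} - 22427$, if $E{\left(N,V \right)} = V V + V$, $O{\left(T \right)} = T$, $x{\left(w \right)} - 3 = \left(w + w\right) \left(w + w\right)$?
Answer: $951742$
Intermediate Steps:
$x{\left(w \right)} = 3 + 4 w^{2}$ ($x{\left(w \right)} = 3 + \left(w + w\right) \left(w + w\right) = 3 + 2 w 2 w = 3 + 4 w^{2}$)
$E{\left(N,V \right)} = V + V^{2}$ ($E{\left(N,V \right)} = V^{2} + V = V + V^{2}$)
$r{\left(m \right)} = 974169$ ($r{\left(m \right)} = \left(3 \left(1 + 3\right) + 5 \cdot 5 \left(3 + 4 \left(-3\right)^{2}\right)\right)^{2} = \left(3 \cdot 4 + 25 \left(3 + 4 \cdot 9\right)\right)^{2} = \left(12 + 25 \left(3 + 36\right)\right)^{2} = \left(12 + 25 \cdot 39\right)^{2} = \left(12 + 975\right)^{2} = 987^{2} = 974169$)
$r{\left(O{\left(-14 \right)} \right)} - 22427 = 974169 - 22427 = 951742$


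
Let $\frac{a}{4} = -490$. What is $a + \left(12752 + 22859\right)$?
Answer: $33651$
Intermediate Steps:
$a = -1960$ ($a = 4 \left(-490\right) = -1960$)
$a + \left(12752 + 22859\right) = -1960 + \left(12752 + 22859\right) = -1960 + 35611 = 33651$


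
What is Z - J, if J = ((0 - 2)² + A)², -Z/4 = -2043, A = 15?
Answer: 7811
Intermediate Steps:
Z = 8172 (Z = -4*(-2043) = 8172)
J = 361 (J = ((0 - 2)² + 15)² = ((-2)² + 15)² = (4 + 15)² = 19² = 361)
Z - J = 8172 - 1*361 = 8172 - 361 = 7811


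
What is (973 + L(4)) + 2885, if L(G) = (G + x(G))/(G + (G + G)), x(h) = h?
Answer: 11576/3 ≈ 3858.7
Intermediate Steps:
L(G) = ⅔ (L(G) = (G + G)/(G + (G + G)) = (2*G)/(G + 2*G) = (2*G)/((3*G)) = (2*G)*(1/(3*G)) = ⅔)
(973 + L(4)) + 2885 = (973 + ⅔) + 2885 = 2921/3 + 2885 = 11576/3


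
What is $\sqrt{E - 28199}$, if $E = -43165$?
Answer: $2 i \sqrt{17841} \approx 267.14 i$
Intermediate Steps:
$\sqrt{E - 28199} = \sqrt{-43165 - 28199} = \sqrt{-71364} = 2 i \sqrt{17841}$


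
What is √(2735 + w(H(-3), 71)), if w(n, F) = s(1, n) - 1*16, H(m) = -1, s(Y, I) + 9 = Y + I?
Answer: √2710 ≈ 52.058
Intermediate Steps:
s(Y, I) = -9 + I + Y (s(Y, I) = -9 + (Y + I) = -9 + (I + Y) = -9 + I + Y)
w(n, F) = -24 + n (w(n, F) = (-9 + n + 1) - 1*16 = (-8 + n) - 16 = -24 + n)
√(2735 + w(H(-3), 71)) = √(2735 + (-24 - 1)) = √(2735 - 25) = √2710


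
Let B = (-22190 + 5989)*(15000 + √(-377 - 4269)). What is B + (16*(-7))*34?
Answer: -243018808 - 16201*I*√4646 ≈ -2.4302e+8 - 1.1043e+6*I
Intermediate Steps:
B = -243015000 - 16201*I*√4646 (B = -16201*(15000 + √(-4646)) = -16201*(15000 + I*√4646) = -243015000 - 16201*I*√4646 ≈ -2.4301e+8 - 1.1043e+6*I)
B + (16*(-7))*34 = (-243015000 - 16201*I*√4646) + (16*(-7))*34 = (-243015000 - 16201*I*√4646) - 112*34 = (-243015000 - 16201*I*√4646) - 3808 = -243018808 - 16201*I*√4646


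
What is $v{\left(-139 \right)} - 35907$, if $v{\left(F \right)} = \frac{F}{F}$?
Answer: $-35906$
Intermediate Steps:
$v{\left(F \right)} = 1$
$v{\left(-139 \right)} - 35907 = 1 - 35907 = -35906$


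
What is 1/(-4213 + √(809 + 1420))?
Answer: -4213/17747140 - √2229/17747140 ≈ -0.00024005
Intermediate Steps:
1/(-4213 + √(809 + 1420)) = 1/(-4213 + √2229)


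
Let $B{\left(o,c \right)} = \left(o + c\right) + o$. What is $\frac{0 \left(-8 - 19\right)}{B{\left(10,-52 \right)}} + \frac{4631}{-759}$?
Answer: $- \frac{421}{69} \approx -6.1014$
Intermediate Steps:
$B{\left(o,c \right)} = c + 2 o$ ($B{\left(o,c \right)} = \left(c + o\right) + o = c + 2 o$)
$\frac{0 \left(-8 - 19\right)}{B{\left(10,-52 \right)}} + \frac{4631}{-759} = \frac{0 \left(-8 - 19\right)}{-52 + 2 \cdot 10} + \frac{4631}{-759} = \frac{0 \left(-8 - 19\right)}{-52 + 20} + 4631 \left(- \frac{1}{759}\right) = \frac{0 \left(-8 - 19\right)}{-32} - \frac{421}{69} = 0 \left(-27\right) \left(- \frac{1}{32}\right) - \frac{421}{69} = 0 \left(- \frac{1}{32}\right) - \frac{421}{69} = 0 - \frac{421}{69} = - \frac{421}{69}$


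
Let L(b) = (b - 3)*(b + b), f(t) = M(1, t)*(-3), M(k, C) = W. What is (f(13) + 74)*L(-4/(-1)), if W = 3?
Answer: 520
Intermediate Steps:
M(k, C) = 3
f(t) = -9 (f(t) = 3*(-3) = -9)
L(b) = 2*b*(-3 + b) (L(b) = (-3 + b)*(2*b) = 2*b*(-3 + b))
(f(13) + 74)*L(-4/(-1)) = (-9 + 74)*(2*(-4/(-1))*(-3 - 4/(-1))) = 65*(2*(-4*(-1))*(-3 - 4*(-1))) = 65*(2*4*(-3 + 4)) = 65*(2*4*1) = 65*8 = 520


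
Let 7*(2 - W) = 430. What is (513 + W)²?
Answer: 10080625/49 ≈ 2.0573e+5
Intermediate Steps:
W = -416/7 (W = 2 - ⅐*430 = 2 - 430/7 = -416/7 ≈ -59.429)
(513 + W)² = (513 - 416/7)² = (3175/7)² = 10080625/49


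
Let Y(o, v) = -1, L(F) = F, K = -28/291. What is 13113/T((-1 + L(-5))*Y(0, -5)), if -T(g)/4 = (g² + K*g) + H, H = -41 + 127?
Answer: -423987/15704 ≈ -26.999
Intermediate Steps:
K = -28/291 (K = -28*1/291 = -28/291 ≈ -0.096220)
H = 86
T(g) = -344 - 4*g² + 112*g/291 (T(g) = -4*((g² - 28*g/291) + 86) = -4*(86 + g² - 28*g/291) = -344 - 4*g² + 112*g/291)
13113/T((-1 + L(-5))*Y(0, -5)) = 13113/(-344 - 4*(-1 - 5)² + 112*((-1 - 5)*(-1))/291) = 13113/(-344 - 4*(-6*(-1))² + 112*(-6*(-1))/291) = 13113/(-344 - 4*6² + (112/291)*6) = 13113/(-344 - 4*36 + 224/97) = 13113/(-344 - 144 + 224/97) = 13113/(-47112/97) = 13113*(-97/47112) = -423987/15704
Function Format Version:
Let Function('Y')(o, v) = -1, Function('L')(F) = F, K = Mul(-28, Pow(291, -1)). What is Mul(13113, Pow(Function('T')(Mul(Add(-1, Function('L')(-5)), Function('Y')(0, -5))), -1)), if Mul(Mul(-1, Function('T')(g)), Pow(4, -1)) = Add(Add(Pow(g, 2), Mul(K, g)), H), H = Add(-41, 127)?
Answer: Rational(-423987, 15704) ≈ -26.999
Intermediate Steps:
K = Rational(-28, 291) (K = Mul(-28, Rational(1, 291)) = Rational(-28, 291) ≈ -0.096220)
H = 86
Function('T')(g) = Add(-344, Mul(-4, Pow(g, 2)), Mul(Rational(112, 291), g)) (Function('T')(g) = Mul(-4, Add(Add(Pow(g, 2), Mul(Rational(-28, 291), g)), 86)) = Mul(-4, Add(86, Pow(g, 2), Mul(Rational(-28, 291), g))) = Add(-344, Mul(-4, Pow(g, 2)), Mul(Rational(112, 291), g)))
Mul(13113, Pow(Function('T')(Mul(Add(-1, Function('L')(-5)), Function('Y')(0, -5))), -1)) = Mul(13113, Pow(Add(-344, Mul(-4, Pow(Mul(Add(-1, -5), -1), 2)), Mul(Rational(112, 291), Mul(Add(-1, -5), -1))), -1)) = Mul(13113, Pow(Add(-344, Mul(-4, Pow(Mul(-6, -1), 2)), Mul(Rational(112, 291), Mul(-6, -1))), -1)) = Mul(13113, Pow(Add(-344, Mul(-4, Pow(6, 2)), Mul(Rational(112, 291), 6)), -1)) = Mul(13113, Pow(Add(-344, Mul(-4, 36), Rational(224, 97)), -1)) = Mul(13113, Pow(Add(-344, -144, Rational(224, 97)), -1)) = Mul(13113, Pow(Rational(-47112, 97), -1)) = Mul(13113, Rational(-97, 47112)) = Rational(-423987, 15704)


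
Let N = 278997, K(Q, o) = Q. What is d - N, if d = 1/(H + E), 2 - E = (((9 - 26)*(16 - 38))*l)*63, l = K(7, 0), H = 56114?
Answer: -30359895547/108818 ≈ -2.7900e+5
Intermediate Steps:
l = 7
E = -164932 (E = 2 - ((9 - 26)*(16 - 38))*7*63 = 2 - -17*(-22)*7*63 = 2 - 374*7*63 = 2 - 2618*63 = 2 - 1*164934 = 2 - 164934 = -164932)
d = -1/108818 (d = 1/(56114 - 164932) = 1/(-108818) = -1/108818 ≈ -9.1897e-6)
d - N = -1/108818 - 1*278997 = -1/108818 - 278997 = -30359895547/108818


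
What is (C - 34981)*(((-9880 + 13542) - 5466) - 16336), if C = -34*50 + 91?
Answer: 663742600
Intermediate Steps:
C = -1609 (C = -1700 + 91 = -1609)
(C - 34981)*(((-9880 + 13542) - 5466) - 16336) = (-1609 - 34981)*(((-9880 + 13542) - 5466) - 16336) = -36590*((3662 - 5466) - 16336) = -36590*(-1804 - 16336) = -36590*(-18140) = 663742600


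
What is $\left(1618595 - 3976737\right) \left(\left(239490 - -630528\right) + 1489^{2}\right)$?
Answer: $-7279912135738$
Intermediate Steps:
$\left(1618595 - 3976737\right) \left(\left(239490 - -630528\right) + 1489^{2}\right) = - 2358142 \left(\left(239490 + 630528\right) + 2217121\right) = - 2358142 \left(870018 + 2217121\right) = \left(-2358142\right) 3087139 = -7279912135738$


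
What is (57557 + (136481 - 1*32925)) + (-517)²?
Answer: 428402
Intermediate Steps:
(57557 + (136481 - 1*32925)) + (-517)² = (57557 + (136481 - 32925)) + 267289 = (57557 + 103556) + 267289 = 161113 + 267289 = 428402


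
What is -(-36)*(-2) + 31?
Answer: -41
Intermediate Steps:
-(-36)*(-2) + 31 = -9*8 + 31 = -72 + 31 = -41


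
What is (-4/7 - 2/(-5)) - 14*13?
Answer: -6376/35 ≈ -182.17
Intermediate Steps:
(-4/7 - 2/(-5)) - 14*13 = (-4*⅐ - 2*(-⅕)) - 182 = (-4/7 + ⅖) - 182 = -6/35 - 182 = -6376/35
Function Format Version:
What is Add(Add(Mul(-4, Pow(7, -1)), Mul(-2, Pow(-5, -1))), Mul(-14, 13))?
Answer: Rational(-6376, 35) ≈ -182.17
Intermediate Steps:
Add(Add(Mul(-4, Pow(7, -1)), Mul(-2, Pow(-5, -1))), Mul(-14, 13)) = Add(Add(Mul(-4, Rational(1, 7)), Mul(-2, Rational(-1, 5))), -182) = Add(Add(Rational(-4, 7), Rational(2, 5)), -182) = Add(Rational(-6, 35), -182) = Rational(-6376, 35)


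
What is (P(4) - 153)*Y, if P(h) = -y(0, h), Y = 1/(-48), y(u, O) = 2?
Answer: 155/48 ≈ 3.2292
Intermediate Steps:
Y = -1/48 ≈ -0.020833
P(h) = -2 (P(h) = -1*2 = -2)
(P(4) - 153)*Y = (-2 - 153)*(-1/48) = -155*(-1/48) = 155/48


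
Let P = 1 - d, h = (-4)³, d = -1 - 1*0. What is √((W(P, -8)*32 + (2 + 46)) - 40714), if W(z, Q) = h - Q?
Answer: I*√42458 ≈ 206.05*I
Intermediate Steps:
d = -1 (d = -1 + 0 = -1)
h = -64
P = 2 (P = 1 - 1*(-1) = 1 + 1 = 2)
W(z, Q) = -64 - Q
√((W(P, -8)*32 + (2 + 46)) - 40714) = √(((-64 - 1*(-8))*32 + (2 + 46)) - 40714) = √(((-64 + 8)*32 + 48) - 40714) = √((-56*32 + 48) - 40714) = √((-1792 + 48) - 40714) = √(-1744 - 40714) = √(-42458) = I*√42458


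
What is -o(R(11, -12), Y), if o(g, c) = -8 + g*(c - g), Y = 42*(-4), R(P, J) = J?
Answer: -1864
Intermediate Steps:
Y = -168
-o(R(11, -12), Y) = -(-8 - 1*(-12)² - 168*(-12)) = -(-8 - 1*144 + 2016) = -(-8 - 144 + 2016) = -1*1864 = -1864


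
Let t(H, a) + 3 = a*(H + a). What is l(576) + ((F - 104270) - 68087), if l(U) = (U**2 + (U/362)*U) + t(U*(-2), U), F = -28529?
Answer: -36195021/181 ≈ -1.9997e+5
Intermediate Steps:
t(H, a) = -3 + a*(H + a)
l(U) = -3 + U**2/362 (l(U) = (U**2 + (U/362)*U) + (-3 + U**2 + (U*(-2))*U) = (U**2 + (U*(1/362))*U) + (-3 + U**2 + (-2*U)*U) = (U**2 + (U/362)*U) + (-3 + U**2 - 2*U**2) = (U**2 + U**2/362) + (-3 - U**2) = 363*U**2/362 + (-3 - U**2) = -3 + U**2/362)
l(576) + ((F - 104270) - 68087) = (-3 + (1/362)*576**2) + ((-28529 - 104270) - 68087) = (-3 + (1/362)*331776) + (-132799 - 68087) = (-3 + 165888/181) - 200886 = 165345/181 - 200886 = -36195021/181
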